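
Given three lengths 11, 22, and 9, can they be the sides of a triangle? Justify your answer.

Check the triangle inequality: 11 + 9 = 20 ≤ 22.
Since the sum of two sides does not exceed the third, no triangle can be formed.

No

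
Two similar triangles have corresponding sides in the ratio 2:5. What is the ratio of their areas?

The ratio of areas of similar triangles equals the square of the side ratio.
Side ratio = 2:5
Area ratio = (2/5)^2 = 4/25 = 4:25

4:25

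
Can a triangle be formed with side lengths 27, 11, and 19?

Check all three triangle inequalities:
27 + 11 = 38 > 19 ✓
27 + 19 = 46 > 11 ✓
11 + 19 = 30 > 27 ✓
All conditions hold, so these sides form a valid triangle.

Yes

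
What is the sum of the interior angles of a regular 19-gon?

The sum of interior angles of an n-sided polygon is (n - 2) * 180.
For n = 19: (19 - 2) * 180 = 17 * 180 = 3060 degrees.

3060 degrees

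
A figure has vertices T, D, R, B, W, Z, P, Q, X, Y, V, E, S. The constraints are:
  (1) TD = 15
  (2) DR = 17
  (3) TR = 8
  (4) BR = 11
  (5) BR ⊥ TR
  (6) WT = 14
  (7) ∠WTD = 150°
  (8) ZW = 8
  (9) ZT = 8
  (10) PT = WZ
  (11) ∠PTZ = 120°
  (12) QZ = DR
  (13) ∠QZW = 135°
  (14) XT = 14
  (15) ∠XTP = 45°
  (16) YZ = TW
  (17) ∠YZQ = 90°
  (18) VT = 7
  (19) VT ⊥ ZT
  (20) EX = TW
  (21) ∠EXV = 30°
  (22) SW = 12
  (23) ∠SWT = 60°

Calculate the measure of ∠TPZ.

From the given relations: PT = WZ = 8.
Step 1: By the law of cosines on triangle PTZ: PZ² = 8² + 8² − 2·8·8·cos(120°) = 192, so PZ = 8·√3.
Step 2: By the inverse law of cosines on triangle TPZ: cos(∠TPZ) = (8² + (8·√3)² − 8²) / (2·8·8·√3) = 192/221.7 = 0.866, so ∠TPZ = 30°.

Therefore, the measure of angle ∠TPZ = 30°.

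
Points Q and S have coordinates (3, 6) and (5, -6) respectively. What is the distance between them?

The horizontal distance is |5 - 3| = 2 and the vertical distance is |-6 - 6| = 12.
By the Pythagorean theorem, d = sqrt(2^2 + 12^2) = sqrt(148) = 2*sqrt(37).

2*sqrt(37)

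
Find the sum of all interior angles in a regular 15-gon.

The sum of interior angles of an n-sided polygon is (n - 2) * 180.
For n = 15: (15 - 2) * 180 = 13 * 180 = 2340 degrees.

2340 degrees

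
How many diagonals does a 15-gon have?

Each of the 15 vertices connects to 12 non-adjacent vertices via diagonals.
Total connections = 15 × 12 = 180, but each diagonal is counted twice.
Number of diagonals = 180 / 2 = 90.

90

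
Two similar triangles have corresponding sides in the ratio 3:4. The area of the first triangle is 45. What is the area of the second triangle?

Area ratio = (3/4)^2 = 9/16. Area of the second triangle = 45 * 16/9 = 80.

80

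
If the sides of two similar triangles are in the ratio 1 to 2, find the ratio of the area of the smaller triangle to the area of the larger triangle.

Area scales with the square of linear dimensions. If every length is multiplied by 1/2, then the area is multiplied by (1/2)^2 = 1/4.
The area ratio is 1:4.

1:4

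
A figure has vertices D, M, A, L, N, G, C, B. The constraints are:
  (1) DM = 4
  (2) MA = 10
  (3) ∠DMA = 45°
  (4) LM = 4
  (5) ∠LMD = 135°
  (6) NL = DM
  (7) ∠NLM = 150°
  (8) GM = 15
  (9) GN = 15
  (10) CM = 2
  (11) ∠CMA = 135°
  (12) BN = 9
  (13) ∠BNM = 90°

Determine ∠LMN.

From the given relations: NL = DM = 4.
Step 1: By the law of cosines on triangle MLN: MN² = 4² + 4² − 2·4·4·cos(150°) = 59.71, so MN ≈ 7.73.
Step 2: By the inverse law of cosines on triangle LMN: cos(∠LMN) = (4² + 7.73² − 4²) / (2·4·7.73) = 59.71/61.82 = 0.9659, so ∠LMN = 15°.

Therefore, the measure of angle ∠LMN = 15°.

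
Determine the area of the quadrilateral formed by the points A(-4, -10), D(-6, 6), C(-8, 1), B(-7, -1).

Using the Shoelace formula for a quadrilateral (vertices in order):
Area = (1/2)|sum of (x_i * y_(i+1) - x_(i+1) * y_i)|
Terms: (-4*6 - -6*-10) = -84, (-6*1 - -8*6) = 42, (-8*-1 - -7*1) = 15, (-7*-10 - -4*-1) = 66
Sum = 39
Area = (1/2)(39) = 39/2

39/2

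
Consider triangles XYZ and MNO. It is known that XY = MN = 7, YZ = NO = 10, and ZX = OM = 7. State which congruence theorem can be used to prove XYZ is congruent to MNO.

Consider the given information: XY = MN = 7, YZ = NO = 10, and ZX = OM = 7
This is not ASA or HL: ASA requires two angles and the side between them. HL only applies to right triangles with matching hypotenuse and leg.
The correct criterion is SSS. All three pairs of corresponding sides are equal (Side-Side-Side).

SSS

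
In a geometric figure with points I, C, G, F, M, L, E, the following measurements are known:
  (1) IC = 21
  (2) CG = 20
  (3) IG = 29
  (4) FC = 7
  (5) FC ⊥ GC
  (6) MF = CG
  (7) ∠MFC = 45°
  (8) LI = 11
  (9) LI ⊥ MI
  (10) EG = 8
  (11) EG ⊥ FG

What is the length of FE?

Step 1: By the law of cosines on triangle FCG: FG² = 7² + 20² − 2·7·20·cos(90°) = 449, so FG ≈ 21.19.
Step 2: By the law of cosines on triangle FGE: FE² = 21.19² + 8² − 2·21.19·8·cos(90°) = 513, so FE = 3·√57.

Therefore, the length of FE = 3·√57.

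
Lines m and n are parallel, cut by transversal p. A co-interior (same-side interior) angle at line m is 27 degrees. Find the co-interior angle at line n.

Co-interior (same-side interior) angles are between the parallel lines on the same side of the transversal.
Unlike corresponding or alternate interior angles, they are supplementary rather than equal.
So the angle = 180 - 27 = 153 degrees.

153 degrees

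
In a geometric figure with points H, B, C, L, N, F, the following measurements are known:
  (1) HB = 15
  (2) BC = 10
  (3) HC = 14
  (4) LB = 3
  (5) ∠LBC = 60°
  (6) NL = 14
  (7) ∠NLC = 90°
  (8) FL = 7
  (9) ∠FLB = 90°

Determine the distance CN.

Step 1: By the law of cosines on triangle LBC: LC² = 3² + 10² − 2·3·10·cos(60°) = 79, so LC = √79.
Step 2: By the law of cosines on triangle CLN: CN² = √79² + 14² − 2·√79·14·cos(90°) = 275, so CN = 5·√11.

Therefore, the length of CN = 5·√11.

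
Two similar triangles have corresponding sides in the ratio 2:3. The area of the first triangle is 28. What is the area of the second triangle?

Area ratio = (2/3)^2 = 4/9. Area of the second triangle = 28 * 9/4 = 63.

63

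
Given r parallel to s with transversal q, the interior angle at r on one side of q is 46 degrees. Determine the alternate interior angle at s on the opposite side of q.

Alternate interior angles are equal: 46 degrees.

46 degrees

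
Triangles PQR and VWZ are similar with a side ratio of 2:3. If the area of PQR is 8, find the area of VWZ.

The ratio of areas of similar triangles = (side ratio)^2.
Side ratio = 2:3, so area ratio = 4:9.
Area of VWZ / Area of PQR = 9/4
Area of VWZ = 8 * 9/4 = 18

18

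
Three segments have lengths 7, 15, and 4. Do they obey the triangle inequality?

The longest side is 15. The other two sides sum to 4 + 7 = 11.
Since 11 ≤ 15, the two shorter sides cannot reach around to close the triangle.

No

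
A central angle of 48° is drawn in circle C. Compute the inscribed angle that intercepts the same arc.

By the inscribed angle theorem, the inscribed angle is half the central angle.
Inscribed angle = 48° / 2 = 24°

24°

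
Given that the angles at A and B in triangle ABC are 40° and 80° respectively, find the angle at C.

Let angle C = x. Then 40 + 80 + x = 180.
x = 180 - 120 = 60 degrees.

60 degrees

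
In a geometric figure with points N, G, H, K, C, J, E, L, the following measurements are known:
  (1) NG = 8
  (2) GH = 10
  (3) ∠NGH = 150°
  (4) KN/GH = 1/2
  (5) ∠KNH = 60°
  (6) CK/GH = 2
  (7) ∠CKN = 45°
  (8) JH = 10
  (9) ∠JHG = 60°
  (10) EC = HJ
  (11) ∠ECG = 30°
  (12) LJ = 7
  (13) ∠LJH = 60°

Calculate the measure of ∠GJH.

Step 1: By the law of cosines on triangle JHG: JG² = 10² + 10² − 2·10·10·cos(60°) = 100, so JG = 10.
Step 2: By the inverse law of cosines on triangle GJH: cos(∠GJH) = (10² + 10² − 10²) / (2·10·10) = 100/200 = 0.5, so ∠GJH = 60°.

Therefore, the measure of angle ∠GJH = 60°.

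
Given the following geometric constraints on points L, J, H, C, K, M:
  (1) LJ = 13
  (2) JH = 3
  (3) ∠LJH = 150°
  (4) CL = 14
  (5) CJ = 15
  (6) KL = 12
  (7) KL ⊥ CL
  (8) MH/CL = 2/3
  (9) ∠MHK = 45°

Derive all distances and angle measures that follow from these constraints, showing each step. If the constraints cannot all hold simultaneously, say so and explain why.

The constraints are consistent.

From the given relations:
  MH = 2/3·CL = 2/3·14 ≈ 9.33

Step 1: From LJ = 13, JH = 3, and ∠LJH = 150°, by the law of cosines:
  LH² = LJ² + JH² - 2·LJ·JH·cos(150°) = 169 + 9 + 67.55 = 245.5
  LH ≈ 15.67

Step 2: From CL = 14, LK = 12, and ∠CLK = 90°, by the law of cosines:
  CK² = CL² + LK² - 2·CL·LK·cos(90°) = 196 + 144 - 0 = 340
  CK = 2·√85

Step 3: From LC = 14, LJ = 13, CJ = 15, by the inverse law of cosines:
  cos(∠CLJ) = (LC² + LJ² - CJ²) / (2·LC·LJ)
  ∠CLJ = 67.38°

Step 4: From JC = 15, JL = 13, CL = 14, by the inverse law of cosines:
  cos(∠CJL) = (JC² + JL² - CL²) / (2·JC·JL)
  ∠CJL = 59.49°

Step 5: From CJ = 15, CL = 14, JL = 13, by the inverse law of cosines:
  cos(∠JCL) = (CJ² + CL² - JL²) / (2·CJ·CL)
  ∠JCL = 53.13°

Step 6: From LH = 15.67, LJ = 13, HJ = 3, by the inverse law of cosines:
  cos(∠HLJ) = (LH² + LJ² - HJ²) / (2·LH·LJ)
  ∠HLJ = 5.49°

Step 7: From HJ = 3, HL = 15.67, JL = 13, by the inverse law of cosines:
  cos(∠JHL) = (HJ² + HL² - JL²) / (2·HJ·HL)
  ∠JHL = 24.51°

Step 8: From CK = 2·√85, CL = 14, KL = 12, by the inverse law of cosines:
  cos(∠KCL) = (CK² + CL² - KL²) / (2·CK·CL)
  ∠KCL = 40.6°

Step 9: From KC = 2·√85, KL = 12, CL = 14, by the inverse law of cosines:
  cos(∠CKL) = (KC² + KL² - CL²) / (2·KC·KL)
  ∠CKL = 49.4°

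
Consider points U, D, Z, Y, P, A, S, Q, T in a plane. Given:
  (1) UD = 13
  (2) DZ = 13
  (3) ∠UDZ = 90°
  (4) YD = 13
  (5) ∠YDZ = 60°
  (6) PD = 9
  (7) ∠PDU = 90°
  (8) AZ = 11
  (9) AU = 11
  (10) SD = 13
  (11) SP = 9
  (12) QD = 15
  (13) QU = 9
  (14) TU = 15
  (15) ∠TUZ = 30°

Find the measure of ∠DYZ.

Step 1: By the law of cosines on triangle YDZ: YZ² = 13² + 13² − 2·13·13·cos(60°) = 169, so YZ = 13.
Step 2: By the inverse law of cosines on triangle DYZ: cos(∠DYZ) = (13² + 13² − 13²) / (2·13·13) = 169/338 = 0.5, so ∠DYZ = 60°.

Therefore, the measure of angle ∠DYZ = 60°.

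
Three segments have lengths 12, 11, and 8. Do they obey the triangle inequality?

Check all three triangle inequalities:
12 + 11 = 23 > 8 ✓
12 + 8 = 20 > 11 ✓
11 + 8 = 19 > 12 ✓
All conditions hold, so these sides form a valid triangle.

Yes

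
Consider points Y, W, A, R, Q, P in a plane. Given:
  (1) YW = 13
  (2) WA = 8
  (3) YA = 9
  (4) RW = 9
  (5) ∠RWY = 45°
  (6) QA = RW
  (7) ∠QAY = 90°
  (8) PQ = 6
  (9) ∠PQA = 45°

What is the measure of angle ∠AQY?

From the given relations: QA = RW = 9.
Step 1: By the law of cosines on triangle QAY: QY² = 9² + 9² − 2·9·9·cos(90°) = 162, so QY = 9·√2.
Step 2: By the inverse law of cosines on triangle AQY: cos(∠AQY) = (9² + (9·√2)² − 9²) / (2·9·9·√2) = 162/229.1 = 0.7071, so ∠AQY = 45°.

Therefore, the measure of angle ∠AQY = 45°.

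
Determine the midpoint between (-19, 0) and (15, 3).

M = ((x₁ + x₂)/2, (y₁ + y₂)/2)
= ((-19 + 15)/2, (0 + 3)/2)
= (-4/2, 3/2) = (-2, 3/2)

(-2, 3/2)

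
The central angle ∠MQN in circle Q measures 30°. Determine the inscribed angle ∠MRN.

By the inscribed angle theorem, the inscribed angle is half the central angle.
Inscribed angle = 30° / 2 = 15°

15°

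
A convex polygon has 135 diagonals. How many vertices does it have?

Using d = n(n - 3)/2, we solve 135 = n(n - 3)/2.
So n(n - 3) = 270.
Testing n = 18: 18 * 15 = 270 = 270. Correct.
The polygon has 18 sides.

18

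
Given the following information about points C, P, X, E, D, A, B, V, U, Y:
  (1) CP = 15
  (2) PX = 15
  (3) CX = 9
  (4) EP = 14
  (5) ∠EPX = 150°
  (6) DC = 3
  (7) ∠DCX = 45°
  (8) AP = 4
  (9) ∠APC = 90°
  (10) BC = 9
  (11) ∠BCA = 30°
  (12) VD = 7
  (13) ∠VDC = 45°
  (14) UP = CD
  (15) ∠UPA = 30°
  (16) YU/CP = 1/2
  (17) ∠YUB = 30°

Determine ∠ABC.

Step 1: By the law of cosines on triangle CPA: CA² = 15² + 4² − 2·15·4·cos(90°) = 241, so CA ≈ 15.52.
Step 2: By the law of cosines on triangle BCA: BA² = 9² + 15.52² − 2·9·15.52·cos(30°) = 80, so BA ≈ 8.94.
Step 3: By the inverse law of cosines on triangle ABC: cos(∠ABC) = (8.94² + 9² − 15.52²) / (2·8.94·9) = -80/161 = -0.4969, so ∠ABC = 119.79°.

Therefore, the measure of angle ∠ABC = 119.79°.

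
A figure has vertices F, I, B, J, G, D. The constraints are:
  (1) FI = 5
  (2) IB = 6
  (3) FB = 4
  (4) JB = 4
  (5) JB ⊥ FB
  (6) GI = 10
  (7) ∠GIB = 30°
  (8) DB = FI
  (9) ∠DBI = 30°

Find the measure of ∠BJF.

Step 1: By the law of cosines on triangle JBF: JF² = 4² + 4² − 2·4·4·cos(90°) = 32, so JF = 4·√2.
Step 2: By the inverse law of cosines on triangle BJF: cos(∠BJF) = (4² + (4·√2)² − 4²) / (2·4·4·√2) = 32/45.25 = 0.7071, so ∠BJF = 45°.

Therefore, the measure of angle ∠BJF = 45°.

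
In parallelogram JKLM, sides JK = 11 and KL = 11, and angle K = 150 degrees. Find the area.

The area of a parallelogram equals the product of two adjacent sides times the sine of the included angle.
This is because the height equals 11 * sin(150°) = 11/2.
Area = 11 * 11/2 = 121/2

121/2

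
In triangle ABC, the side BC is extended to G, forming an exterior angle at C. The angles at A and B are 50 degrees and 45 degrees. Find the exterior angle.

The interior angle at C is 180 - 50 - 45 = 85 degrees.
The exterior angle and interior angle at C are supplementary:
Exterior angle = 180 - 85 = 95 degrees.

95 degrees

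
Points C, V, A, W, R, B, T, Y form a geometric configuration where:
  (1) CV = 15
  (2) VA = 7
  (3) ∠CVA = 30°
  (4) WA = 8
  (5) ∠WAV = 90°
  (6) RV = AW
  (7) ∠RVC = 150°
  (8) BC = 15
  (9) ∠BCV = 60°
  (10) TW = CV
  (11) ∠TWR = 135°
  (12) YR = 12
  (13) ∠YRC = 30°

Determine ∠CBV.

Step 1: By the law of cosines on triangle BCV: BV² = 15² + 15² − 2·15·15·cos(60°) = 225, so BV = 15.
Step 2: By the inverse law of cosines on triangle CBV: cos(∠CBV) = (15² + 15² − 15²) / (2·15·15) = 225/450 = 0.5, so ∠CBV = 60°.

Therefore, the measure of angle ∠CBV = 60°.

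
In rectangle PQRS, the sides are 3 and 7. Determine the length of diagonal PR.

Using the Pythagorean theorem:
d² = 3² + 7² = 9 + 49 = 58
d = sqrt(58)

sqrt(58)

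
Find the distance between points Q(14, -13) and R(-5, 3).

d = sqrt((-5 - 14)^2 + (3 - -13)^2)
d = sqrt(-19^2 + 16^2)
d = sqrt(361 + 256)
d = sqrt(617)

sqrt(617)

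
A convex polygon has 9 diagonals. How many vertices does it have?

Using d = n(n - 3)/2, we solve 9 = n(n - 3)/2.
So n(n - 3) = 18.
Testing n = 6: 6 * 3 = 18 = 18. Correct.
The polygon has 6 sides.

6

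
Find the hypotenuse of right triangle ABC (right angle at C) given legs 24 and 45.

By the Pythagorean theorem: AB^2 = AC^2 + BC^2
AB^2 = 24^2 + 45^2 = 576 + 2025 = 2601
AB = sqrt(2601) = 51

51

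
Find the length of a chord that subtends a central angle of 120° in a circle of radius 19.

Drop a perpendicular from the center to the chord, bisecting both the chord and the central angle.
Each half-chord = r sin(θ/2) = 19 sin(60°).
The full chord = 2 × 19 × sin(60°) = 19*sqrt(3).

19*sqrt(3)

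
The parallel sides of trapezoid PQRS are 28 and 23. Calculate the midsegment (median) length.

midsegment = (28 + 23) / 2 = 51 / 2 = 51/2

51/2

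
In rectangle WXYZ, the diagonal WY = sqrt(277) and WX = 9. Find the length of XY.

The diagonal of a rectangle forms a right triangle with the two sides.
Rearranging the Pythagorean theorem: missing side = sqrt(d^2 - known^2).
= sqrt(277 - 81) = sqrt(196) = 14.

14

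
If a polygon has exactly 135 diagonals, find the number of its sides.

Using d = n(n - 3)/2, we solve 135 = n(n - 3)/2.
So n(n - 3) = 270.
Testing n = 18: 18 * 15 = 270 = 270. Correct.
The polygon has 18 sides.

18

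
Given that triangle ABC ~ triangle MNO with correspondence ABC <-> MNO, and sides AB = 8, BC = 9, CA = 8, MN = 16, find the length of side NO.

Similar triangles have proportional sides. Setting up the proportion:
MN / AB = NO / BC
16 / 8 = NO / 9
NO = 9 * 16 / 8 = 18.

18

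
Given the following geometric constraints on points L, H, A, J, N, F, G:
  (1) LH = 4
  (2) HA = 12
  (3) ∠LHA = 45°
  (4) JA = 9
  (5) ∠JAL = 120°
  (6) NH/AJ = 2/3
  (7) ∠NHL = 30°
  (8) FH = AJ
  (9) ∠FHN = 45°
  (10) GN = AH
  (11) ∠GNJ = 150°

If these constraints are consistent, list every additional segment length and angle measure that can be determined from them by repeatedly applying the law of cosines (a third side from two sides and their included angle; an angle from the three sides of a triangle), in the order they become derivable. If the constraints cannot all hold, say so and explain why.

The constraints are consistent. Derivable facts, in order:
After 1 step:
- LA ≈ 9.6
- LN ≈ 3.23
- NF ≈ 6.37
After 2 steps:
- LJ ≈ 16.11
- ∠ALH = 117.86°
- ∠FNH = 93.27°
- ∠HAL = 17.14°
- ∠HFN = 41.73°
- ∠HLN = 111.74°
- ∠HNL = 38.26°
After 3 steps:
- ∠AJL = 31.06°
- ∠ALJ = 28.94°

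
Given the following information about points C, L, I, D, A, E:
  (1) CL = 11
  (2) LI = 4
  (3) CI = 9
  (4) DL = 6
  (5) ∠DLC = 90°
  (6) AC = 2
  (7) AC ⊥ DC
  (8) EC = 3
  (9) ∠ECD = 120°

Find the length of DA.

Step 1: By the law of cosines on triangle CLD: CD² = 11² + 6² − 2·11·6·cos(90°) = 157, so CD = √157.
Step 2: By the law of cosines on triangle DCA: DA² = √157² + 2² − 2·√157·2·cos(90°) = 161, so DA = √161.

Therefore, the length of DA = √161.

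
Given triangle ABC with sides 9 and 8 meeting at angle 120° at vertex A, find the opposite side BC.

Law of cosines: BC^2 = 9^2 + 8^2 - 2(9)(8)cos(120°) = 217, so BC = sqrt(217).

sqrt(217)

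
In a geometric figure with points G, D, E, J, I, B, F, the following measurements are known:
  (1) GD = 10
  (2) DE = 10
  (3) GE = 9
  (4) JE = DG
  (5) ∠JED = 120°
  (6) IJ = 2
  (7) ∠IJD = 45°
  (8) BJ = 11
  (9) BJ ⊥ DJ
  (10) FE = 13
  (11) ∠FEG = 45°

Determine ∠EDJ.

From the given relations: JE = DG = 10.
Step 1: By the law of cosines on triangle DEJ: DJ² = 10² + 10² − 2·10·10·cos(120°) = 300, so DJ = 10·√3.
Step 2: By the inverse law of cosines on triangle EDJ: cos(∠EDJ) = (10² + (10·√3)² − 10²) / (2·10·10·√3) = 300/346.41 = 0.866, so ∠EDJ = 30°.

Therefore, the measure of angle ∠EDJ = 30°.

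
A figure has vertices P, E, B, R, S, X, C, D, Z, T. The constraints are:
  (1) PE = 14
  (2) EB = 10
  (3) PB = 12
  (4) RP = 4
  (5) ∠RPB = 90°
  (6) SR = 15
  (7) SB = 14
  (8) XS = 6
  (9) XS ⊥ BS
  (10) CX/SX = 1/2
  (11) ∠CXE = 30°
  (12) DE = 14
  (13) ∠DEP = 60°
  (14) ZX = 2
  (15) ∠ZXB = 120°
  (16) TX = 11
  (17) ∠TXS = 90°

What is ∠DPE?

Step 1: By the law of cosines on triangle PED: PD² = 14² + 14² − 2·14·14·cos(60°) = 196, so PD = 14.
Step 2: By the inverse law of cosines on triangle DPE: cos(∠DPE) = (14² + 14² − 14²) / (2·14·14) = 196/392 = 0.5, so ∠DPE = 60°.

Therefore, the measure of angle ∠DPE = 60°.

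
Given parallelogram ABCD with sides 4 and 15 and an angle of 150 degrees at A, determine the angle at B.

Consecutive angles are supplementary: angle B = 180 - 150 = 30 degrees.

30 degrees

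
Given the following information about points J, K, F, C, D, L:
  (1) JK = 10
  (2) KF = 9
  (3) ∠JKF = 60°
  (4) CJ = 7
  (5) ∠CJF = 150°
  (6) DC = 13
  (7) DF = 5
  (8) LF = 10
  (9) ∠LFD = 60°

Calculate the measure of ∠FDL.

Step 1: By the law of cosines on triangle DFL: DL² = 5² + 10² − 2·5·10·cos(60°) = 75, so DL = 5·√3.
Step 2: By the inverse law of cosines on triangle FDL: cos(∠FDL) = (5² + (5·√3)² − 10²) / (2·5·5·√3) = 0/86.6 = 0, so ∠FDL = 90°.

Therefore, the measure of angle ∠FDL = 90°.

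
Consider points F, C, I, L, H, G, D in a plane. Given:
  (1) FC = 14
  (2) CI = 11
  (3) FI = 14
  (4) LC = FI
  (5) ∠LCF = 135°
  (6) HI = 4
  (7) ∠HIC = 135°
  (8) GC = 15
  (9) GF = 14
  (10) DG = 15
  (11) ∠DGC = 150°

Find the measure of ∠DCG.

Step 1: By the law of cosines on triangle CGD: CD² = 15² + 15² − 2·15·15·cos(150°) = 839.71, so CD ≈ 28.98.
Step 2: By the inverse law of cosines on triangle DCG: cos(∠DCG) = (28.98² + 15² − 15²) / (2·28.98·15) = 839.71/869.33 = 0.9659, so ∠DCG = 15°.

Therefore, the measure of angle ∠DCG = 15°.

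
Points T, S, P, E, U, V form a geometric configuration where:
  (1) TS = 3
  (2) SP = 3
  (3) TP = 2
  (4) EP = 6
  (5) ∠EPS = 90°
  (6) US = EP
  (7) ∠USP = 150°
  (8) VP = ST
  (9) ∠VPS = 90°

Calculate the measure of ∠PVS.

From the given relations: VP = ST = 3.
Step 1: By the law of cosines on triangle VPS: VS² = 3² + 3² − 2·3·3·cos(90°) = 18, so VS = 3·√2.
Step 2: By the inverse law of cosines on triangle PVS: cos(∠PVS) = (3² + (3·√2)² − 3²) / (2·3·3·√2) = 18/25.46 = 0.7071, so ∠PVS = 45°.

Therefore, the measure of angle ∠PVS = 45°.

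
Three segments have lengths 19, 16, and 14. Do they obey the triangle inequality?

Yes.
The triangle inequality requires that the sum of any two sides exceeds the third.
Here 14 + 16 = 30 > 19, so the condition is met.

Yes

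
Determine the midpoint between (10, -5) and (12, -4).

The midpoint is the point halfway along the segment.
Move half the horizontal distance: 10 + (12 - 10)/2 = 10 + 2/2 = 11
Move half the vertical distance: -5 + (-4 - -5)/2 = -5 + 1/2 = -9/2
Midpoint = (11, -9/2)

(11, -9/2)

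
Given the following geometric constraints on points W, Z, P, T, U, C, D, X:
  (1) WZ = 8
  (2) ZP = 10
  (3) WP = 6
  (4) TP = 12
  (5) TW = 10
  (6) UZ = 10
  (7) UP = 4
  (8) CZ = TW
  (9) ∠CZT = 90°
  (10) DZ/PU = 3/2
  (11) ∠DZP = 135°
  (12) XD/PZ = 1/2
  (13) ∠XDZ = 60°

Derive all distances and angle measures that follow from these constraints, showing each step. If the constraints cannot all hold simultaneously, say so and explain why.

The constraints are consistent.

From the given relations:
  CZ = TW = 10
  DZ = 3/2·PU = 3/2·4 = 6
  XD = 1/2·PZ = 1/2·10 = 5

Step 1: From ZD = 6, DX = 5, and ∠ZDX = 60°, by the law of cosines:
  ZX² = ZD² + DX² - 2·ZD·DX·cos(60°) = 36 + 25 - 30 = 31
  ZX = √31

Step 2: From PZ = 10, ZD = 6, and ∠PZD = 135°, by the law of cosines:
  PD² = PZ² + ZD² - 2·PZ·ZD·cos(135°) = 100 + 36 + 84.85 = 220.9
  PD ≈ 14.86

Step 3: From WP = 6, WT = 10, PT = 12, by the inverse law of cosines:
  cos(∠PWT) = (WP² + WT² - PT²) / (2·WP·WT)
  ∠PWT = 93.82°

Step 4: From WP = 6, WZ = 8, PZ = 10, by the inverse law of cosines:
  cos(∠PWZ) = (WP² + WZ² - PZ²) / (2·WP·WZ)
  ∠PWZ = 90°

Step 5: From ZP = 10, ZU = 10, PU = 4, by the inverse law of cosines:
  cos(∠PZU) = (ZP² + ZU² - PU²) / (2·ZP·ZU)
  ∠PZU = 23.07°

Step 6: From ZP = 10, ZW = 8, PW = 6, by the inverse law of cosines:
  cos(∠PZW) = (ZP² + ZW² - PW²) / (2·ZP·ZW)
  ∠PZW = 36.87°

Step 7: From PT = 12, PW = 6, TW = 10, by the inverse law of cosines:
  cos(∠TPW) = (PT² + PW² - TW²) / (2·PT·PW)
  ∠TPW = 56.25°

Step 8: From PU = 4, PZ = 10, UZ = 10, by the inverse law of cosines:
  cos(∠UPZ) = (PU² + PZ² - UZ²) / (2·PU·PZ)
  ∠UPZ = 78.46°

Step 9: From PW = 6, PZ = 10, WZ = 8, by the inverse law of cosines:
  cos(∠WPZ) = (PW² + PZ² - WZ²) / (2·PW·PZ)
  ∠WPZ = 53.13°

Step 10: From TP = 12, TW = 10, PW = 6, by the inverse law of cosines:
  cos(∠PTW) = (TP² + TW² - PW²) / (2·TP·TW)
  ∠PTW = 29.93°

Step 11: From UP = 4, UZ = 10, PZ = 10, by the inverse law of cosines:
  cos(∠PUZ) = (UP² + UZ² - PZ²) / (2·UP·UZ)
  ∠PUZ = 78.46°

Step 12: From ZD = 6, ZX = √31, DX = 5, by the inverse law of cosines:
  cos(∠DZX) = (ZD² + ZX² - DX²) / (2·ZD·ZX)
  ∠DZX = 51.05°

Step 13: From PD = 14.86, PZ = 10, DZ = 6, by the inverse law of cosines:
  cos(∠DPZ) = (PD² + PZ² - DZ²) / (2·PD·PZ)
  ∠DPZ = 16.59°

Step 14: From DP = 14.86, DZ = 6, PZ = 10, by the inverse law of cosines:
  cos(∠PDZ) = (DP² + DZ² - PZ²) / (2·DP·DZ)
  ∠PDZ = 28.41°

Step 15: From XD = 5, XZ = √31, DZ = 6, by the inverse law of cosines:
  cos(∠DXZ) = (XD² + XZ² - DZ²) / (2·XD·XZ)
  ∠DXZ = 68.95°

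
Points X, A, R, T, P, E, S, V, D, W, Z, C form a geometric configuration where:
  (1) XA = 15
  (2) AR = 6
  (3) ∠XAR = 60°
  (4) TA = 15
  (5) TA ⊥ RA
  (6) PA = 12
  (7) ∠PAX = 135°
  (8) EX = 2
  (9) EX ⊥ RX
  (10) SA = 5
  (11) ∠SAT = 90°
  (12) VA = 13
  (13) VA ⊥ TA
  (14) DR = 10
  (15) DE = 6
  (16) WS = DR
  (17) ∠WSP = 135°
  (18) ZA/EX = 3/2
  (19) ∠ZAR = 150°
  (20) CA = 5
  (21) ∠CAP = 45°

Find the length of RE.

Step 1: By the law of cosines on triangle XAR: XR² = 15² + 6² − 2·15·6·cos(60°) = 171, so XR = 3·√19.
Step 2: By the law of cosines on triangle RXE: RE² = (3·√19)² + 2² − 2·3·√19·2·cos(90°) = 175, so RE = 5·√7.

Therefore, the length of RE = 5·√7.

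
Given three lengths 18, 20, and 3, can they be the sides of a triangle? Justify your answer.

Yes.
The triangle inequality requires that the sum of any two sides exceeds the third.
Here 3 + 18 = 21 > 20, so the condition is met.

Yes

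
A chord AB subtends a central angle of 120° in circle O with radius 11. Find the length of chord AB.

Chord length = 2r sin(θ/2)
= 2 × 11 × sin(120°/2)
= 2 × 11 × sin(60°)
= 11*sqrt(3)

11*sqrt(3)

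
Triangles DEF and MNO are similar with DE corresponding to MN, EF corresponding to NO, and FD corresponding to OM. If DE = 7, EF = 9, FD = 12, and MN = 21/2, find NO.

Similar triangles have proportional sides. Setting up the proportion:
MN / DE = NO / EF
21/2 / 7 = NO / 9
NO = 9 * 21/2 / 7 = 27/2.

27/2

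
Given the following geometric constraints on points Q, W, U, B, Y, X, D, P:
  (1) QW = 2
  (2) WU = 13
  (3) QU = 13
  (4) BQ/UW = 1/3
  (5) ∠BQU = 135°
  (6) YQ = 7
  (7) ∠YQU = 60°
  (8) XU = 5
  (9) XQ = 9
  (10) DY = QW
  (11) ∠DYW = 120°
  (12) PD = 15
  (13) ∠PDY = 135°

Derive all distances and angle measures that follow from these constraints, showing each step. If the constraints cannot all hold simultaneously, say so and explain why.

The constraints are consistent.

From the given relations:
  BQ = 1/3·UW = 1/3·13 ≈ 4.33
  DY = QW = 2

Step 1: From UQ = 13, QB = 4.33, and ∠UQB = 135°, by the law of cosines:
  UB² = UQ² + QB² - 2·UQ·QB·cos(135°) = 169 + 18.78 + 79.67 = 267.4
  UB ≈ 16.35

Step 2: From UQ = 13, QY = 7, and ∠UQY = 60°, by the law of cosines:
  UY² = UQ² + QY² - 2·UQ·QY·cos(60°) = 169 + 49 - 91 = 127
  UY = √127

Step 3: From YD = 2, DP = 15, and ∠YDP = 135°, by the law of cosines:
  YP² = YD² + DP² - 2·YD·DP·cos(135°) = 4 + 225 + 42.43 = 271.4
  YP ≈ 16.48

Step 4: From QU = 13, QW = 2, UW = 13, by the inverse law of cosines:
  cos(∠UQW) = (QU² + QW² - UW²) / (2·QU·QW)
  ∠UQW = 85.59°

Step 5: From QU = 13, QX = 9, UX = 5, by the inverse law of cosines:
  cos(∠UQX) = (QU² + QX² - UX²) / (2·QU·QX)
  ∠UQX = 15.94°

Step 6: From WQ = 2, WU = 13, QU = 13, by the inverse law of cosines:
  cos(∠QWU) = (WQ² + WU² - QU²) / (2·WQ·WU)
  ∠QWU = 85.59°

Step 7: From UQ = 13, UW = 13, QW = 2, by the inverse law of cosines:
  cos(∠QUW) = (UQ² + UW² - QW²) / (2·UQ·UW)
  ∠QUW = 8.82°

Step 8: From UQ = 13, UX = 5, QX = 9, by the inverse law of cosines:
  cos(∠QUX) = (UQ² + UX² - QX²) / (2·UQ·UX)
  ∠QUX = 29.63°

Step 9: From XQ = 9, XU = 5, QU = 13, by the inverse law of cosines:
  cos(∠QXU) = (XQ² + XU² - QU²) / (2·XQ·XU)
  ∠QXU = 134.43°

Step 10: From UB = 16.35, UQ = 13, BQ = 4.33, by the inverse law of cosines:
  cos(∠BUQ) = (UB² + UQ² - BQ²) / (2·UB·UQ)
  ∠BUQ = 10.8°

Step 11: From UQ = 13, UY = √127, QY = 7, by the inverse law of cosines:
  cos(∠QUY) = (UQ² + UY² - QY²) / (2·UQ·UY)
  ∠QUY = 32.54°

Step 12: From BQ = 4.33, BU = 16.35, QU = 13, by the inverse law of cosines:
  cos(∠QBU) = (BQ² + BU² - QU²) / (2·BQ·BU)
  ∠QBU = 34.2°

Step 13: From YD = 2, YP = 16.48, DP = 15, by the inverse law of cosines:
  cos(∠DYP) = (YD² + YP² - DP²) / (2·YD·YP)
  ∠DYP = 40.08°

Step 14: From YQ = 7, YU = √127, QU = 13, by the inverse law of cosines:
  cos(∠QYU) = (YQ² + YU² - QU²) / (2·YQ·YU)
  ∠QYU = 87.46°

Step 15: From PD = 15, PY = 16.48, DY = 2, by the inverse law of cosines:
  cos(∠DPY) = (PD² + PY² - DY²) / (2·PD·PY)
  ∠DPY = 4.92°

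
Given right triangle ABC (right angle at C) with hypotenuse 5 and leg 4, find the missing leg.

BC = sqrt(5^2 - 4^2) = sqrt(9) = 3

3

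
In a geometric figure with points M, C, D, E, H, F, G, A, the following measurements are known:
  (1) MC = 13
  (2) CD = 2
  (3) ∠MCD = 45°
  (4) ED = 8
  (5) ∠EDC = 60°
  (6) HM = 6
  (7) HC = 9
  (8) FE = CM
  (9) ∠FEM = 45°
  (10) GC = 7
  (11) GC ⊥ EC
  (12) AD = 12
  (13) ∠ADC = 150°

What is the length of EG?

Step 1: By the law of cosines on triangle EDC: EC² = 8² + 2² − 2·8·2·cos(60°) = 52, so EC = 2·√13.
Step 2: By the law of cosines on triangle ECG: EG² = (2·√13)² + 7² − 2·2·√13·7·cos(90°) = 101, so EG = √101.

Therefore, the length of EG = √101.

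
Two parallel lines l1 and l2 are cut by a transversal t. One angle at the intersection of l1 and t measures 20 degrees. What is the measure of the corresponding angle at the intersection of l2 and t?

When a transversal crosses parallel lines, angles in the same position at each intersection are called corresponding angles.
These are always equal, so the answer is 20 degrees.

20 degrees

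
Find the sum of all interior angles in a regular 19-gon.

The sum of interior angles of an n-sided polygon is (n - 2) * 180.
For n = 19: (19 - 2) * 180 = 17 * 180 = 3060 degrees.

3060 degrees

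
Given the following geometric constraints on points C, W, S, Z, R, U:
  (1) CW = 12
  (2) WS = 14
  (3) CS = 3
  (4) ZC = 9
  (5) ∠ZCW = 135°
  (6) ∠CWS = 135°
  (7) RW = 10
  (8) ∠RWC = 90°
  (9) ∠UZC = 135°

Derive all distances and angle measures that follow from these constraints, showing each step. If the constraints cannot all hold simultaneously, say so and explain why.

These constraints are not satisfiable: (1), (2) and (3) fix all three sides of triangle CWS, so by the law of cosines cos(∠CWS) = (12² + 14² − 3²) / (2·12·14) = 0.9851, i.e. ∠CWS ≈ 9.9°, which contradicts (6) ∠CWS = 135°. No planar figure meets all of them, so nothing further can be derived.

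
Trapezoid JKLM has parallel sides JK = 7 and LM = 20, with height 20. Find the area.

Area = (7 + 20) * 20 / 2 = 540 / 2 = 270

270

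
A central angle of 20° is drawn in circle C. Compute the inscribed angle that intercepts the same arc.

An inscribed angle intercepts an arc from a point on the circle, while the central angle intercepts the same arc from the center.
The inscribed angle is always half the central angle: 20° / 2 = 10°.

10°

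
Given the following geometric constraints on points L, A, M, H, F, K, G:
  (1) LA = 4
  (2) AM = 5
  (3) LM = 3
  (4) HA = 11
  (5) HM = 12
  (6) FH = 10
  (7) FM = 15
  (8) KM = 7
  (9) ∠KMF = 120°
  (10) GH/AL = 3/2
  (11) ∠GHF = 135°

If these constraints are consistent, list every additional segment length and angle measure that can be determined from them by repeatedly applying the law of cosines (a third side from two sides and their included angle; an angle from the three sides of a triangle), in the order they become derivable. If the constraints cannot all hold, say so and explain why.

The constraints are consistent. Derivable facts, in order:
After 1 step:
- FG ≈ 14.86
- FK ≈ 19.47
- ∠AHM = 24.62°
- ∠ALM = 90°
- ∠AMH = 66.42°
- ∠AML = 53.13°
- ∠FHM = 85.46°
- ∠FMH = 41.65°
- ∠HAM = 88.96°
- ∠HFM = 52.89°
- ∠LAM = 36.87°
After 2 steps:
- ∠FGH = 28.41°
- ∠FKM = 41.86°
- ∠GFH = 16.59°
- ∠KFM = 18.14°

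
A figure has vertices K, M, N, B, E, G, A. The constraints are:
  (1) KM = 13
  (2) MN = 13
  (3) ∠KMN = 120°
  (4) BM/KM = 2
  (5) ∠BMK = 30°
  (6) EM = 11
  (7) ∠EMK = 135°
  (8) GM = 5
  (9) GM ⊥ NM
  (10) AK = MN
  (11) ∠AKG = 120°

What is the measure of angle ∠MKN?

Step 1: By the law of cosines on triangle KMN: KN² = 13² + 13² − 2·13·13·cos(120°) = 507, so KN = 13·√3.
Step 2: By the inverse law of cosines on triangle MKN: cos(∠MKN) = (13² + (13·√3)² − 13²) / (2·13·13·√3) = 507/585.43 = 0.866, so ∠MKN = 30°.

Therefore, the measure of angle ∠MKN = 30°.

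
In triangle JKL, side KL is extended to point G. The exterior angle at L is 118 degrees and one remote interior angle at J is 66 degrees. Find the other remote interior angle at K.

angle K = 118 - 66 = 52 degrees (exterior angle theorem).

52 degrees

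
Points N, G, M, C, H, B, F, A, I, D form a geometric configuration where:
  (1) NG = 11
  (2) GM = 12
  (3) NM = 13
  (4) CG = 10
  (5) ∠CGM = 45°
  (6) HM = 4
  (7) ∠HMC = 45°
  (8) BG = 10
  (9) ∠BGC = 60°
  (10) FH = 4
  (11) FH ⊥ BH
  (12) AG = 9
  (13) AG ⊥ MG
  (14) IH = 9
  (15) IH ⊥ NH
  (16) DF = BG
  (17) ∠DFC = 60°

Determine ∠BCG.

Step 1: By the law of cosines on triangle CGB: CB² = 10² + 10² − 2·10·10·cos(60°) = 100, so CB = 10.
Step 2: By the inverse law of cosines on triangle BCG: cos(∠BCG) = (10² + 10² − 10²) / (2·10·10) = 100/200 = 0.5, so ∠BCG = 60°.

Therefore, the measure of angle ∠BCG = 60°.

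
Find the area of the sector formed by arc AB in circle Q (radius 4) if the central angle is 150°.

Sector area = π(4²)(5/12) = 20*pi/3

20*pi/3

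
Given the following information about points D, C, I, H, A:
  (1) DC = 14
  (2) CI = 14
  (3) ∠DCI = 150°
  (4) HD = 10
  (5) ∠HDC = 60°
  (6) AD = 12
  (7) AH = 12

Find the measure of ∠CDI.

Step 1: By the law of cosines on triangle DCI: DI² = 14² + 14² − 2·14·14·cos(150°) = 731.48, so DI ≈ 27.05.
Step 2: By the inverse law of cosines on triangle CDI: cos(∠CDI) = (14² + 27.05² − 14²) / (2·14·27.05) = 731.48/757.29 = 0.9659, so ∠CDI = 15°.

Therefore, the measure of angle ∠CDI = 15°.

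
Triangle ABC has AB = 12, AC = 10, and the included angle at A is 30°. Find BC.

By the law of cosines: BC^2 = AB^2 + AC^2 - 2*AB*AC*cos(A)
BC^2 = 12^2 + 10^2 - 2*12*10*cos(30°)
BC^2 = 144 + 100 - 240*(sqrt(3)/2)
BC^2 = 244 - 120*sqrt(3)
BC = 2*sqrt(61 - 30*sqrt(3))

2*sqrt(61 - 30*sqrt(3))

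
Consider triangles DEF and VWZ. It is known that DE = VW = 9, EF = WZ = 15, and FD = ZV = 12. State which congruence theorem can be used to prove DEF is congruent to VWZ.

The given information matches SSS: All three pairs of corresponding sides are equal (Side-Side-Side).

SSS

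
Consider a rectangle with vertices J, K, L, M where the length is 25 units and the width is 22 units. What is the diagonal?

d = sqrt(25^2 + 22^2) = sqrt(1109)

sqrt(1109)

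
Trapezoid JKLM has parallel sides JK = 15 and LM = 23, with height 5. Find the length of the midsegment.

The midsegment of a trapezoid = (base1 + base2) / 2
midsegment = (15 + 23) / 2
midsegment = 38 / 2
midsegment = 19

19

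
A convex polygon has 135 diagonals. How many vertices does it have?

Using d = n(n - 3)/2, we solve 135 = n(n - 3)/2.
So n(n - 3) = 270.
Testing n = 18: 18 * 15 = 270 = 270. Correct.
The polygon has 18 sides.

18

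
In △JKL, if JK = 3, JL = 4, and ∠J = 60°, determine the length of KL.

When two sides and the included angle are known, the law of cosines gives the third side.
c^2 = a^2 + b^2 - 2ab cos(C) generalizes the Pythagorean theorem to non-right triangles.
Here: KL^2 = 9 + 16 - 24*(1/2) = 13
KL = sqrt(13)

sqrt(13)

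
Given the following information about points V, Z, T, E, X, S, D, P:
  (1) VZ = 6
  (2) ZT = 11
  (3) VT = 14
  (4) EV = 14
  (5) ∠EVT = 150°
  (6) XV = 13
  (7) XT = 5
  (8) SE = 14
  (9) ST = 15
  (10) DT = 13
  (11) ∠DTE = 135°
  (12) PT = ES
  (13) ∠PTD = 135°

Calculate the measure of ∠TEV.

Step 1: By the law of cosines on triangle EVT: ET² = 14² + 14² − 2·14·14·cos(150°) = 731.48, so ET ≈ 27.05.
Step 2: By the inverse law of cosines on triangle TEV: cos(∠TEV) = (27.05² + 14² − 14²) / (2·27.05·14) = 731.48/757.29 = 0.9659, so ∠TEV = 15°.

Therefore, the measure of angle ∠TEV = 15°.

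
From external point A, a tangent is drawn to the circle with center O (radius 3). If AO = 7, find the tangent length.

The tangent, radius, and line from the external point to the center form a right triangle.
The right angle is where the tangent meets the radius.
By the Pythagorean theorem: tangent² + 3² = 7²
tangent² = 49 - 9 = 40
tangent = 2*sqrt(10)

2*sqrt(10)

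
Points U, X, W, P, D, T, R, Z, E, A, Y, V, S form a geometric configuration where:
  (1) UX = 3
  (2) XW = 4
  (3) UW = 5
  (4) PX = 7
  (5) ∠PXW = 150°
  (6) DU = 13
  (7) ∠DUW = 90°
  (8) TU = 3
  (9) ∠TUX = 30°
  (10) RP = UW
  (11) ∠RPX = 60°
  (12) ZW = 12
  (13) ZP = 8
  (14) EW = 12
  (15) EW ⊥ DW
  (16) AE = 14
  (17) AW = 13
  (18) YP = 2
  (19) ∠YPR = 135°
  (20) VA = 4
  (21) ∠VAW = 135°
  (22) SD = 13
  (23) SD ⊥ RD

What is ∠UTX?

Step 1: By the law of cosines on triangle TUX: TX² = 3² + 3² − 2·3·3·cos(30°) = 2.41, so TX ≈ 1.55.
Step 2: By the inverse law of cosines on triangle UTX: cos(∠UTX) = (3² + 1.55² − 3²) / (2·3·1.55) = 2.41/9.32 = 0.2588, so ∠UTX = 75°.

Therefore, the measure of angle ∠UTX = 75°.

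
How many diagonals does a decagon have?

Total line segments between 10 vertices = C(10,2) = 45.
Subtract the 10 sides: 45 - 10 = 35 diagonals.

35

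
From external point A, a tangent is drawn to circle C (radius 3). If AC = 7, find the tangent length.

The tangent, radius, and line from the external point to the center form a right triangle.
The right angle is where the tangent meets the radius.
By the Pythagorean theorem: tangent² + 3² = 7²
tangent² = 49 - 9 = 40
tangent = 2*sqrt(10)

2*sqrt(10)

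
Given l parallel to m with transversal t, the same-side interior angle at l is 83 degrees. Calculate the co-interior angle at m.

Co-interior (same-side interior) angles are between the parallel lines on the same side of the transversal.
Unlike corresponding or alternate interior angles, they are supplementary rather than equal.
So the angle = 180 - 83 = 97 degrees.

97 degrees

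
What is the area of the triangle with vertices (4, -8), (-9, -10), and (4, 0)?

The Shoelace formula computes the area from vertex coordinates by summing cross products.
For vertices (4,-8), (-9,-10), (4,0):
Signed sum = 4*-10 - -9*-8 + -9*0 - 4*-10 + 4*-8 - 4*0
= -112 + 40 + -32 = -104
Area = (1/2)|-104| = 52.

52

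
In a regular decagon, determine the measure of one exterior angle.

Each exterior angle of a regular n-gon is 360 / n.
For n = 10: 360 / 10 = 36 degrees.

36 degrees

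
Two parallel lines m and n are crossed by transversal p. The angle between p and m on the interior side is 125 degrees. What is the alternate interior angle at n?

Alternate interior angles formed by parallel lines and a transversal are equal.
The given angle is 125 degrees.
The alternate interior angle = 125 degrees.

125 degrees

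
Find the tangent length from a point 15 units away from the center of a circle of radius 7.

Let T be the point of tangency. Then OT ⊥ AT (radius ⊥ tangent).
In right triangle OTA: OA² = OT² + AT²
15² = 7² + AT²
AT² = 176, AT = 4*sqrt(11)

4*sqrt(11)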